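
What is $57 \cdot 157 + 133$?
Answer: $9082$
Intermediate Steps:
$57 \cdot 157 + 133 = 8949 + 133 = 9082$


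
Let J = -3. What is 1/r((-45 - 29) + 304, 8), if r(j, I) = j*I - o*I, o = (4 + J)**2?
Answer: 1/1832 ≈ 0.00054585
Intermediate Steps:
o = 1 (o = (4 - 3)**2 = 1**2 = 1)
r(j, I) = -I + I*j (r(j, I) = j*I - I = I*j - I = -I + I*j)
1/r((-45 - 29) + 304, 8) = 1/(8*(-1 + ((-45 - 29) + 304))) = 1/(8*(-1 + (-74 + 304))) = 1/(8*(-1 + 230)) = 1/(8*229) = 1/1832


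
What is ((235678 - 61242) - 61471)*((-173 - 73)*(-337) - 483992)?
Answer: -45309131850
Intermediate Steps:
((235678 - 61242) - 61471)*((-173 - 73)*(-337) - 483992) = (174436 - 61471)*(-246*(-337) - 483992) = 112965*(82902 - 483992) = 112965*(-401090) = -45309131850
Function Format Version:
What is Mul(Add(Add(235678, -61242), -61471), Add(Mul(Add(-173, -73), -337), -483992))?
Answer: -45309131850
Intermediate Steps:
Mul(Add(Add(235678, -61242), -61471), Add(Mul(Add(-173, -73), -337), -483992)) = Mul(Add(174436, -61471), Add(Mul(-246, -337), -483992)) = Mul(112965, Add(82902, -483992)) = Mul(112965, -401090) = -45309131850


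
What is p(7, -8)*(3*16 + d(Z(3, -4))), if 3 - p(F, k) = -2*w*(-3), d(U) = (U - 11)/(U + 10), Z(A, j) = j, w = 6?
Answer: -3003/2 ≈ -1501.5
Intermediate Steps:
d(U) = (-11 + U)/(10 + U)
p(F, k) = -33 (p(F, k) = 3 - (-2*6)*(-3) = 3 - (-12)*(-3) = 3 - 1*36 = 3 - 36 = -33)
p(7, -8)*(3*16 + d(Z(3, -4))) = -33*(3*16 + (-11 - 4)/(10 - 4)) = -33*(48 - 15/6) = -33*(48 + (⅙)*(-15)) = -33*(48 - 5/2) = -33*91/2 = -3003/2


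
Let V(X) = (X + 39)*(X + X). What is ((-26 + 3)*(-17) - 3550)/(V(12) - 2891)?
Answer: 3159/1667 ≈ 1.8950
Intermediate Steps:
V(X) = 2*X*(39 + X) (V(X) = (39 + X)*(2*X) = 2*X*(39 + X))
((-26 + 3)*(-17) - 3550)/(V(12) - 2891) = ((-26 + 3)*(-17) - 3550)/(2*12*(39 + 12) - 2891) = (-23*(-17) - 3550)/(2*12*51 - 2891) = (391 - 3550)/(1224 - 2891) = -3159/(-1667) = -3159*(-1/1667) = 3159/1667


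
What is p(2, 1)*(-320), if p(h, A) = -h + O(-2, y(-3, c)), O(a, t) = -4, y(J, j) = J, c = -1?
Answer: 1920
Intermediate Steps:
p(h, A) = -4 - h (p(h, A) = -h - 4 = -4 - h)
p(2, 1)*(-320) = (-4 - 1*2)*(-320) = (-4 - 2)*(-320) = -6*(-320) = 1920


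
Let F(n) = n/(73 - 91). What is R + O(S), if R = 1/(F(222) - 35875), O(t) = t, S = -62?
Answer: -6675047/107662 ≈ -62.000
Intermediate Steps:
F(n) = -n/18 (F(n) = n/(-18) = n*(-1/18) = -n/18)
R = -3/107662 (R = 1/(-1/18*222 - 35875) = 1/(-37/3 - 35875) = 1/(-107662/3) = -3/107662 ≈ -2.7865e-5)
R + O(S) = -3/107662 - 62 = -6675047/107662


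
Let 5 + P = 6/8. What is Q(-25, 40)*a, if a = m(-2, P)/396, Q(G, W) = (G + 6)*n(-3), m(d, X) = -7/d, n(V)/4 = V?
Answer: 133/66 ≈ 2.0152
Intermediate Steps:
n(V) = 4*V
P = -17/4 (P = -5 + 6/8 = -5 + 6*(⅛) = -5 + ¾ = -17/4 ≈ -4.2500)
Q(G, W) = -72 - 12*G (Q(G, W) = (G + 6)*(4*(-3)) = (6 + G)*(-12) = -72 - 12*G)
a = 7/792 (a = -7/(-2)/396 = -7*(-½)*(1/396) = (7/2)*(1/396) = 7/792 ≈ 0.0088384)
Q(-25, 40)*a = (-72 - 12*(-25))*(7/792) = (-72 + 300)*(7/792) = 228*(7/792) = 133/66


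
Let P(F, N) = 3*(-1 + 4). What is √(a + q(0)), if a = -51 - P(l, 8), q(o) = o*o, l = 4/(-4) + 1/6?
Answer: 2*I*√15 ≈ 7.746*I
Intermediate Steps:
l = -⅚ (l = 4*(-¼) + 1*(⅙) = -1 + ⅙ = -⅚ ≈ -0.83333)
q(o) = o²
P(F, N) = 9 (P(F, N) = 3*3 = 9)
a = -60 (a = -51 - 1*9 = -51 - 9 = -60)
√(a + q(0)) = √(-60 + 0²) = √(-60 + 0) = √(-60) = 2*I*√15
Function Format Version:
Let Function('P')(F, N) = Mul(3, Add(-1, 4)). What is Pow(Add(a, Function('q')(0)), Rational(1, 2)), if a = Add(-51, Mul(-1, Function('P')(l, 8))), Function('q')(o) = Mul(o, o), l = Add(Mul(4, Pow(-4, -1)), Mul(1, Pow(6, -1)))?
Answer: Mul(2, I, Pow(15, Rational(1, 2))) ≈ Mul(7.7460, I)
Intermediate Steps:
l = Rational(-5, 6) (l = Add(Mul(4, Rational(-1, 4)), Mul(1, Rational(1, 6))) = Add(-1, Rational(1, 6)) = Rational(-5, 6) ≈ -0.83333)
Function('q')(o) = Pow(o, 2)
Function('P')(F, N) = 9 (Function('P')(F, N) = Mul(3, 3) = 9)
a = -60 (a = Add(-51, Mul(-1, 9)) = Add(-51, -9) = -60)
Pow(Add(a, Function('q')(0)), Rational(1, 2)) = Pow(Add(-60, Pow(0, 2)), Rational(1, 2)) = Pow(Add(-60, 0), Rational(1, 2)) = Pow(-60, Rational(1, 2)) = Mul(2, I, Pow(15, Rational(1, 2)))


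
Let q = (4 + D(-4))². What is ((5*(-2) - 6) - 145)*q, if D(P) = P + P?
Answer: -2576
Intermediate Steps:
D(P) = 2*P
q = 16 (q = (4 + 2*(-4))² = (4 - 8)² = (-4)² = 16)
((5*(-2) - 6) - 145)*q = ((5*(-2) - 6) - 145)*16 = ((-10 - 6) - 145)*16 = (-16 - 145)*16 = -161*16 = -2576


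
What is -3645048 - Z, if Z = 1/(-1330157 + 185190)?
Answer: -4173459673415/1144967 ≈ -3.6450e+6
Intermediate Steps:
Z = -1/1144967 (Z = 1/(-1144967) = -1/1144967 ≈ -8.7339e-7)
-3645048 - Z = -3645048 - 1*(-1/1144967) = -3645048 + 1/1144967 = -4173459673415/1144967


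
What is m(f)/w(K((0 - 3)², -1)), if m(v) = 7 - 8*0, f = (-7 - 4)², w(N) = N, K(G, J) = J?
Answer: -7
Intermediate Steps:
f = 121 (f = (-11)² = 121)
m(v) = 7 (m(v) = 7 + 0 = 7)
m(f)/w(K((0 - 3)², -1)) = 7/(-1) = 7*(-1) = -7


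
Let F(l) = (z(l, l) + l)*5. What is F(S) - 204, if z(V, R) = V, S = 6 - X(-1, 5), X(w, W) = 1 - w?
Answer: -164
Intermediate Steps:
S = 4 (S = 6 - (1 - 1*(-1)) = 6 - (1 + 1) = 6 - 1*2 = 6 - 2 = 4)
F(l) = 10*l (F(l) = (l + l)*5 = (2*l)*5 = 10*l)
F(S) - 204 = 10*4 - 204 = 40 - 204 = -164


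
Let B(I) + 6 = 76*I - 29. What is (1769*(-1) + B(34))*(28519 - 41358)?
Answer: -10014420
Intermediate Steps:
B(I) = -35 + 76*I (B(I) = -6 + (76*I - 29) = -6 + (-29 + 76*I) = -35 + 76*I)
(1769*(-1) + B(34))*(28519 - 41358) = (1769*(-1) + (-35 + 76*34))*(28519 - 41358) = (-1769 + (-35 + 2584))*(-12839) = (-1769 + 2549)*(-12839) = 780*(-12839) = -10014420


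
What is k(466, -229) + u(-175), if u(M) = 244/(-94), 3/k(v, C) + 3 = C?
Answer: -28445/10904 ≈ -2.6087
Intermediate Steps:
k(v, C) = 3/(-3 + C)
u(M) = -122/47 (u(M) = 244*(-1/94) = -122/47)
k(466, -229) + u(-175) = 3/(-3 - 229) - 122/47 = 3/(-232) - 122/47 = 3*(-1/232) - 122/47 = -3/232 - 122/47 = -28445/10904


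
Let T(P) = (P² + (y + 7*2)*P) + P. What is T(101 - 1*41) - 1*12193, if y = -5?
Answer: -7993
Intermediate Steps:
T(P) = P² + 10*P (T(P) = (P² + (-5 + 7*2)*P) + P = (P² + (-5 + 14)*P) + P = (P² + 9*P) + P = P² + 10*P)
T(101 - 1*41) - 1*12193 = (101 - 1*41)*(10 + (101 - 1*41)) - 1*12193 = (101 - 41)*(10 + (101 - 41)) - 12193 = 60*(10 + 60) - 12193 = 60*70 - 12193 = 4200 - 12193 = -7993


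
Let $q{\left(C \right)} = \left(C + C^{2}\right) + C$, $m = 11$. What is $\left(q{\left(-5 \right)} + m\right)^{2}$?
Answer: $676$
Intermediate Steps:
$q{\left(C \right)} = C^{2} + 2 C$
$\left(q{\left(-5 \right)} + m\right)^{2} = \left(- 5 \left(2 - 5\right) + 11\right)^{2} = \left(\left(-5\right) \left(-3\right) + 11\right)^{2} = \left(15 + 11\right)^{2} = 26^{2} = 676$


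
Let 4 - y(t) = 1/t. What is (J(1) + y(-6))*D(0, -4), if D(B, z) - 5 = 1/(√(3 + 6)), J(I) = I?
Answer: 248/9 ≈ 27.556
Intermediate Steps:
y(t) = 4 - 1/t
D(B, z) = 16/3 (D(B, z) = 5 + 1/(√(3 + 6)) = 5 + 1/(√9) = 5 + 1/3 = 5 + ⅓ = 16/3)
(J(1) + y(-6))*D(0, -4) = (1 + (4 - 1/(-6)))*(16/3) = (1 + (4 - 1*(-⅙)))*(16/3) = (1 + (4 + ⅙))*(16/3) = (1 + 25/6)*(16/3) = (31/6)*(16/3) = 248/9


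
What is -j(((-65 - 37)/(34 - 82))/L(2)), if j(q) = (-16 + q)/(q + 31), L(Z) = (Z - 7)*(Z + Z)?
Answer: 2577/4943 ≈ 0.52134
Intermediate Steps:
L(Z) = 2*Z*(-7 + Z) (L(Z) = (-7 + Z)*(2*Z) = 2*Z*(-7 + Z))
j(q) = (-16 + q)/(31 + q)
-j(((-65 - 37)/(34 - 82))/L(2)) = -(-16 + ((-65 - 37)/(34 - 82))/((2*2*(-7 + 2))))/(31 + ((-65 - 37)/(34 - 82))/((2*2*(-7 + 2)))) = -(-16 + (-102/(-48))/((2*2*(-5))))/(31 + (-102/(-48))/((2*2*(-5)))) = -(-16 - 102*(-1/48)/(-20))/(31 - 102*(-1/48)/(-20)) = -(-16 + (17/8)*(-1/20))/(31 + (17/8)*(-1/20)) = -(-16 - 17/160)/(31 - 17/160) = -(-2577)/(4943/160*160) = -160*(-2577)/(4943*160) = -1*(-2577/4943) = 2577/4943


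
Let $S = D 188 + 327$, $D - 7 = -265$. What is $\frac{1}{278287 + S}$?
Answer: $\frac{1}{230110} \approx 4.3457 \cdot 10^{-6}$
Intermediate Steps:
$D = -258$ ($D = 7 - 265 = -258$)
$S = -48177$ ($S = \left(-258\right) 188 + 327 = -48504 + 327 = -48177$)
$\frac{1}{278287 + S} = \frac{1}{278287 - 48177} = \frac{1}{230110}$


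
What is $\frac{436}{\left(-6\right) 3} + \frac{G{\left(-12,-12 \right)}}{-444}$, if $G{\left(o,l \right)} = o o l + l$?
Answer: $- \frac{6761}{333} \approx -20.303$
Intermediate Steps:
$G{\left(o,l \right)} = l + l o^{2}$ ($G{\left(o,l \right)} = o^{2} l + l = l o^{2} + l = l + l o^{2}$)
$\frac{436}{\left(-6\right) 3} + \frac{G{\left(-12,-12 \right)}}{-444} = \frac{436}{\left(-6\right) 3} + \frac{\left(-12\right) \left(1 + \left(-12\right)^{2}\right)}{-444} = \frac{436}{-18} + - 12 \left(1 + 144\right) \left(- \frac{1}{444}\right) = 436 \left(- \frac{1}{18}\right) + \left(-12\right) 145 \left(- \frac{1}{444}\right) = - \frac{218}{9} - - \frac{145}{37} = - \frac{218}{9} + \frac{145}{37} = - \frac{6761}{333}$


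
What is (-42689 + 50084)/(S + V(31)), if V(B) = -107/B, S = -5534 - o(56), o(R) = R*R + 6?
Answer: -229245/269063 ≈ -0.85201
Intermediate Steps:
o(R) = 6 + R² (o(R) = R² + 6 = 6 + R²)
S = -8676 (S = -5534 - (6 + 56²) = -5534 - (6 + 3136) = -5534 - 1*3142 = -5534 - 3142 = -8676)
(-42689 + 50084)/(S + V(31)) = (-42689 + 50084)/(-8676 - 107/31) = 7395/(-8676 - 107*1/31) = 7395/(-8676 - 107/31) = 7395/(-269063/31) = 7395*(-31/269063) = -229245/269063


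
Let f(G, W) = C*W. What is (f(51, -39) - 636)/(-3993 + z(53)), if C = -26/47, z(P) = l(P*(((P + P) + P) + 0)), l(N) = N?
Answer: -4813/34733 ≈ -0.13857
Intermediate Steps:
z(P) = 3*P**2 (z(P) = P*(((P + P) + P) + 0) = P*((2*P + P) + 0) = P*(3*P + 0) = P*(3*P) = 3*P**2)
C = -26/47 (C = -26*1/47 = -26/47 ≈ -0.55319)
f(G, W) = -26*W/47
(f(51, -39) - 636)/(-3993 + z(53)) = (-26/47*(-39) - 636)/(-3993 + 3*53**2) = (1014/47 - 636)/(-3993 + 3*2809) = -28878/(47*(-3993 + 8427)) = -28878/47/4434 = -28878/47*1/4434 = -4813/34733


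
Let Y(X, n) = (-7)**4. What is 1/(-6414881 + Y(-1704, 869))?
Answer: -1/6412480 ≈ -1.5595e-7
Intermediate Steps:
Y(X, n) = 2401
1/(-6414881 + Y(-1704, 869)) = 1/(-6414881 + 2401) = 1/(-6412480) = -1/6412480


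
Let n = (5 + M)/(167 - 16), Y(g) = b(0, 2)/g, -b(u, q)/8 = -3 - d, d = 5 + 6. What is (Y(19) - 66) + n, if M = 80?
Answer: -170827/2869 ≈ -59.542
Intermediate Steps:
d = 11
b(u, q) = 112 (b(u, q) = -8*(-3 - 1*11) = -8*(-3 - 11) = -8*(-14) = 112)
Y(g) = 112/g
n = 85/151 (n = (5 + 80)/(167 - 16) = 85/151 ≈ 0.56291)
(Y(19) - 66) + n = (112/19 - 66) + 85/151 = -1142/19 + 85/151 = -170827/2869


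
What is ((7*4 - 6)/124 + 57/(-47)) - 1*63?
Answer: -186599/2914 ≈ -64.035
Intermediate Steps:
((7*4 - 6)/124 + 57/(-47)) - 1*63 = ((28 - 6)*(1/124) + 57*(-1/47)) - 63 = (22*(1/124) - 57/47) - 63 = (11/62 - 57/47) - 63 = -3017/2914 - 63 = -186599/2914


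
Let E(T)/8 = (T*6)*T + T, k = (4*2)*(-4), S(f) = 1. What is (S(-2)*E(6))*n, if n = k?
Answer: -56832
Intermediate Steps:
k = -32 (k = 8*(-4) = -32)
n = -32
E(T) = 8*T + 48*T**2 (E(T) = 8*((T*6)*T + T) = 8*((6*T)*T + T) = 8*(6*T**2 + T) = 8*(T + 6*T**2) = 8*T + 48*T**2)
(S(-2)*E(6))*n = (1*(8*6*(1 + 6*6)))*(-32) = (1*(8*6*(1 + 36)))*(-32) = (1*(8*6*37))*(-32) = (1*1776)*(-32) = 1776*(-32) = -56832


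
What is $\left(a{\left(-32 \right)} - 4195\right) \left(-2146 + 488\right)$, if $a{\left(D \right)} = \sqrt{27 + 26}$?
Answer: $6955310 - 1658 \sqrt{53} \approx 6.9432 \cdot 10^{6}$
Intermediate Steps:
$a{\left(D \right)} = \sqrt{53}$
$\left(a{\left(-32 \right)} - 4195\right) \left(-2146 + 488\right) = \left(\sqrt{53} - 4195\right) \left(-2146 + 488\right) = \left(-4195 + \sqrt{53}\right) \left(-1658\right) = 6955310 - 1658 \sqrt{53}$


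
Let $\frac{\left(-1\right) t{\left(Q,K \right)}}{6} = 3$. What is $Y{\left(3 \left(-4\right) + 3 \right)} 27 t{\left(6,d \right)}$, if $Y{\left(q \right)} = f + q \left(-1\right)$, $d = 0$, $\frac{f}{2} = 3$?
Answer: $-7290$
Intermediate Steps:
$f = 6$ ($f = 2 \cdot 3 = 6$)
$t{\left(Q,K \right)} = -18$ ($t{\left(Q,K \right)} = \left(-6\right) 3 = -18$)
$Y{\left(q \right)} = 6 - q$ ($Y{\left(q \right)} = 6 + q \left(-1\right) = 6 - q$)
$Y{\left(3 \left(-4\right) + 3 \right)} 27 t{\left(6,d \right)} = \left(6 - \left(3 \left(-4\right) + 3\right)\right) 27 \left(-18\right) = \left(6 - \left(-12 + 3\right)\right) 27 \left(-18\right) = \left(6 - -9\right) 27 \left(-18\right) = \left(6 + 9\right) 27 \left(-18\right) = 15 \cdot 27 \left(-18\right) = 405 \left(-18\right) = -7290$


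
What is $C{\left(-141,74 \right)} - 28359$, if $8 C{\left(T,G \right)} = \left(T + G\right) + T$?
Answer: $-28385$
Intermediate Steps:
$C{\left(T,G \right)} = \frac{T}{4} + \frac{G}{8}$ ($C{\left(T,G \right)} = \frac{\left(T + G\right) + T}{8} = \frac{\left(G + T\right) + T}{8} = \frac{G + 2 T}{8} = \frac{T}{4} + \frac{G}{8}$)
$C{\left(-141,74 \right)} - 28359 = \left(\frac{1}{4} \left(-141\right) + \frac{1}{8} \cdot 74\right) - 28359 = \left(- \frac{141}{4} + \frac{37}{4}\right) - 28359 = -26 - 28359 = -28385$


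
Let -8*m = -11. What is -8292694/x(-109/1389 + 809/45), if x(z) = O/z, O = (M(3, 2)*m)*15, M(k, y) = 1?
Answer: -24740887670464/3437775 ≈ -7.1968e+6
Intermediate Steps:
m = 11/8 (m = -⅛*(-11) = 11/8 ≈ 1.3750)
O = 165/8 (O = (1*(11/8))*15 = (11/8)*15 = 165/8 ≈ 20.625)
x(z) = 165/(8*z)
-8292694/x(-109/1389 + 809/45) = -8292694/(165/(8*(-109/1389 + 809/45))) = -8292694/(165/(8*(372932/20835))) = -8292694/((165/8)*(20835/372932)) = -8292694/3437775/2983456 = -8292694*2983456/3437775 = -24740887670464/3437775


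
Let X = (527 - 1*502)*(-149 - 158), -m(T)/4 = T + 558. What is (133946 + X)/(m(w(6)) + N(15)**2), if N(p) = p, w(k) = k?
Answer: -126271/2031 ≈ -62.172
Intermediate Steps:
m(T) = -2232 - 4*T (m(T) = -4*(T + 558) = -4*(558 + T) = -2232 - 4*T)
X = -7675 (X = (527 - 502)*(-307) = 25*(-307) = -7675)
(133946 + X)/(m(w(6)) + N(15)**2) = (133946 - 7675)/((-2232 - 4*6) + 15**2) = 126271/((-2232 - 24) + 225) = 126271/(-2256 + 225) = 126271/(-2031) = 126271*(-1/2031) = -126271/2031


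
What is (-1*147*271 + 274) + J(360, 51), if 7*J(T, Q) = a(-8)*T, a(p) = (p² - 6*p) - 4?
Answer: -238061/7 ≈ -34009.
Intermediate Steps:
a(p) = -4 + p² - 6*p
J(T, Q) = 108*T/7 (J(T, Q) = ((-4 + (-8)² - 6*(-8))*T)/7 = ((-4 + 64 + 48)*T)/7 = (108*T)/7 = 108*T/7)
(-1*147*271 + 274) + J(360, 51) = (-1*147*271 + 274) + (108/7)*360 = (-147*271 + 274) + 38880/7 = (-39837 + 274) + 38880/7 = -39563 + 38880/7 = -238061/7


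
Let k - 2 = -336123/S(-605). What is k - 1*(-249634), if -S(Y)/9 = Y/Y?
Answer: 286983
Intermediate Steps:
S(Y) = -9 (S(Y) = -9*Y/Y = -9*1 = -9)
k = 37349 (k = 2 - 336123/(-9) = 2 - 336123*(-⅑) = 2 + 37347 = 37349)
k - 1*(-249634) = 37349 - 1*(-249634) = 37349 + 249634 = 286983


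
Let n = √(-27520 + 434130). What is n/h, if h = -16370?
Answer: -√406610/16370 ≈ -0.038953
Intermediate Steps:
n = √406610 ≈ 637.66
n/h = √406610/(-16370) = √406610*(-1/16370) = -√406610/16370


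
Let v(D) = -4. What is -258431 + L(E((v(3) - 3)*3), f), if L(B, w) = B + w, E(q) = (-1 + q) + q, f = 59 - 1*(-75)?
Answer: -258340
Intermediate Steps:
f = 134 (f = 59 + 75 = 134)
E(q) = -1 + 2*q
-258431 + L(E((v(3) - 3)*3), f) = -258431 + ((-1 + 2*((-4 - 3)*3)) + 134) = -258431 + ((-1 + 2*(-7*3)) + 134) = -258431 + ((-1 + 2*(-21)) + 134) = -258431 + ((-1 - 42) + 134) = -258431 + (-43 + 134) = -258431 + 91 = -258340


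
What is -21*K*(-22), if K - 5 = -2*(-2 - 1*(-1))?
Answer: 3234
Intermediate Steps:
K = 7 (K = 5 - 2*(-2 - 1*(-1)) = 5 - 2*(-2 + 1) = 5 - 2*(-1) = 5 + 2 = 7)
-21*K*(-22) = -21*7*(-22) = -147*(-22) = 3234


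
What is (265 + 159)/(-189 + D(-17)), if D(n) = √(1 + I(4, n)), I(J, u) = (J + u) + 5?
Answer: -1431/638 - 53*I*√7/4466 ≈ -2.2429 - 0.031398*I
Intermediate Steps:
I(J, u) = 5 + J + u
D(n) = √(10 + n) (D(n) = √(1 + (5 + 4 + n)) = √(1 + (9 + n)) = √(10 + n))
(265 + 159)/(-189 + D(-17)) = (265 + 159)/(-189 + √(10 - 17)) = 424/(-189 + √(-7)) = 424/(-189 + I*√7)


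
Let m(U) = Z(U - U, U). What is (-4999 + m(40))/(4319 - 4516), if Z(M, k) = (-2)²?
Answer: 4995/197 ≈ 25.355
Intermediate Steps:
Z(M, k) = 4
m(U) = 4
(-4999 + m(40))/(4319 - 4516) = (-4999 + 4)/(4319 - 4516) = -4995/(-197) = -4995*(-1/197) = 4995/197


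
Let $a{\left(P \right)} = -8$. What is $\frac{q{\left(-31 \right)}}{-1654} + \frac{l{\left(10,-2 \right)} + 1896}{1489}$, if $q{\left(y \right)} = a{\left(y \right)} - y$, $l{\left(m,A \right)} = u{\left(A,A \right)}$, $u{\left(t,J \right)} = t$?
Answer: $\frac{3098429}{2462806} \approx 1.2581$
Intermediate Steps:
$l{\left(m,A \right)} = A$
$q{\left(y \right)} = -8 - y$
$\frac{q{\left(-31 \right)}}{-1654} + \frac{l{\left(10,-2 \right)} + 1896}{1489} = \frac{-8 - -31}{-1654} + \frac{-2 + 1896}{1489} = \left(-8 + 31\right) \left(- \frac{1}{1654}\right) + 1894 \cdot \frac{1}{1489} = 23 \left(- \frac{1}{1654}\right) + \frac{1894}{1489} = - \frac{23}{1654} + \frac{1894}{1489} = \frac{3098429}{2462806}$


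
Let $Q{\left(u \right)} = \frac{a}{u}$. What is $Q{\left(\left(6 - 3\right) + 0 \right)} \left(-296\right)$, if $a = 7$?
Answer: $- \frac{2072}{3} \approx -690.67$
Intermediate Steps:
$Q{\left(u \right)} = \frac{7}{u}$
$Q{\left(\left(6 - 3\right) + 0 \right)} \left(-296\right) = \frac{7}{\left(6 - 3\right) + 0} \left(-296\right) = \frac{7}{3 + 0} \left(-296\right) = \frac{7}{3} \left(-296\right) = - \frac{2072}{3}$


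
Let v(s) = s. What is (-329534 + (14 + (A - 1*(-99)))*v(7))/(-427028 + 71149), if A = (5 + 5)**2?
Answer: 328043/355879 ≈ 0.92178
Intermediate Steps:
A = 100 (A = 10**2 = 100)
(-329534 + (14 + (A - 1*(-99)))*v(7))/(-427028 + 71149) = (-329534 + (14 + (100 - 1*(-99)))*7)/(-427028 + 71149) = (-329534 + (14 + (100 + 99))*7)/(-355879) = (-329534 + (14 + 199)*7)*(-1/355879) = (-329534 + 213*7)*(-1/355879) = (-329534 + 1491)*(-1/355879) = -328043*(-1/355879) = 328043/355879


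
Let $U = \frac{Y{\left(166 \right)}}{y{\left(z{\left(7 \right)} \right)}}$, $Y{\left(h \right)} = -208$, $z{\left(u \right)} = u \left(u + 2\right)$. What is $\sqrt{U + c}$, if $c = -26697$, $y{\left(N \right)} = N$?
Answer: $\frac{i \sqrt{11774833}}{21} \approx 163.4 i$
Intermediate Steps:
$z{\left(u \right)} = u \left(2 + u\right)$
$U = - \frac{208}{63}$ ($U = - \frac{208}{7 \left(2 + 7\right)} = - \frac{208}{7 \cdot 9} = - \frac{208}{63} \approx -3.3016$)
$\sqrt{U + c} = \sqrt{- \frac{208}{63} - 26697} = \sqrt{- \frac{1682119}{63}} = \frac{i \sqrt{11774833}}{21}$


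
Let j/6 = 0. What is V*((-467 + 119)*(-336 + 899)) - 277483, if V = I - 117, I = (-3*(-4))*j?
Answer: 22645625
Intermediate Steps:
j = 0 (j = 6*0 = 0)
I = 0 (I = -3*(-4)*0 = 12*0 = 0)
V = -117 (V = 0 - 117 = -117)
V*((-467 + 119)*(-336 + 899)) - 277483 = -117*(-467 + 119)*(-336 + 899) - 277483 = -(-40716)*563 - 277483 = -117*(-195924) - 277483 = 22923108 - 277483 = 22645625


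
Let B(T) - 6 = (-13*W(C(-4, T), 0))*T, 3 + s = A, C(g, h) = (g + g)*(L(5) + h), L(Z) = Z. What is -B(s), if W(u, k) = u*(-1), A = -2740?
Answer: 781074730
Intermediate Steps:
C(g, h) = 2*g*(5 + h) (C(g, h) = (g + g)*(5 + h) = (2*g)*(5 + h) = 2*g*(5 + h))
W(u, k) = -u
s = -2743 (s = -3 - 2740 = -2743)
B(T) = 6 + T*(-520 - 104*T) (B(T) = 6 + (-(-13)*2*(-4)*(5 + T))*T = 6 + (-(-13)*(-40 - 8*T))*T = 6 + (-13*(40 + 8*T))*T = 6 + (-520 - 104*T)*T = 6 + T*(-520 - 104*T))
-B(s) = -(6 - 104*(-2743)*(5 - 2743)) = -(6 - 104*(-2743)*(-2738)) = -(6 - 781074736) = -1*(-781074730) = 781074730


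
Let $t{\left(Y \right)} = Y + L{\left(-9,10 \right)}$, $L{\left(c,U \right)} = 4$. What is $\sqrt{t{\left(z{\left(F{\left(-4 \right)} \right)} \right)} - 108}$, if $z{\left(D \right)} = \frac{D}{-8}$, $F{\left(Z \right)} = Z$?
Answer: $\frac{3 i \sqrt{46}}{2} \approx 10.173 i$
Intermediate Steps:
$z{\left(D \right)} = - \frac{D}{8}$ ($z{\left(D \right)} = D \left(- \frac{1}{8}\right) = - \frac{D}{8}$)
$t{\left(Y \right)} = 4 + Y$ ($t{\left(Y \right)} = Y + 4 = 4 + Y$)
$\sqrt{t{\left(z{\left(F{\left(-4 \right)} \right)} \right)} - 108} = \sqrt{\left(4 - - \frac{1}{2}\right) - 108} = \sqrt{\left(4 + \frac{1}{2}\right) - 108} = \sqrt{\frac{9}{2} - 108} = \sqrt{- \frac{207}{2}} = \frac{3 i \sqrt{46}}{2}$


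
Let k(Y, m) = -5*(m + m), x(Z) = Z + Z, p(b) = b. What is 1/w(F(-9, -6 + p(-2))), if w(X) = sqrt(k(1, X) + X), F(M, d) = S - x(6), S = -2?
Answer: sqrt(14)/42 ≈ 0.089087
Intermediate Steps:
x(Z) = 2*Z
k(Y, m) = -10*m
F(M, d) = -14 (F(M, d) = -2 - 2*6 = -2 - 1*12 = -2 - 12 = -14)
w(X) = 3*sqrt(-X) (w(X) = sqrt(-10*X + X) = sqrt(-9*X) = 3*sqrt(-X))
1/w(F(-9, -6 + p(-2))) = 1/(3*sqrt(-1*(-14))) = 1/(3*sqrt(14)) = sqrt(14)/42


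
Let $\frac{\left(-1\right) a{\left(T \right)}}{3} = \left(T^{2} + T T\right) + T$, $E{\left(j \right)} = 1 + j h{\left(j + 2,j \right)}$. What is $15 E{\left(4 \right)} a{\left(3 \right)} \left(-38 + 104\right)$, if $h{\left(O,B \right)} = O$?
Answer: $-1559250$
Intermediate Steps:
$E{\left(j \right)} = 1 + j \left(2 + j\right)$ ($E{\left(j \right)} = 1 + j \left(j + 2\right) = 1 + j \left(2 + j\right)$)
$a{\left(T \right)} = - 6 T^{2} - 3 T$ ($a{\left(T \right)} = - 3 \left(\left(T^{2} + T T\right) + T\right) = - 3 \left(\left(T^{2} + T^{2}\right) + T\right) = - 3 \left(2 T^{2} + T\right) = - 3 \left(T + 2 T^{2}\right) = - 6 T^{2} - 3 T$)
$15 E{\left(4 \right)} a{\left(3 \right)} \left(-38 + 104\right) = 15 \left(1 + 4 \left(2 + 4\right)\right) \left(\left(-3\right) 3 \left(1 + 2 \cdot 3\right)\right) \left(-38 + 104\right) = 15 \left(1 + 4 \cdot 6\right) \left(\left(-3\right) 3 \left(1 + 6\right)\right) 66 = 15 \left(1 + 24\right) \left(\left(-3\right) 3 \cdot 7\right) 66 = 15 \cdot 25 \left(-63\right) 66 = 375 \left(-63\right) 66 = \left(-23625\right) 66 = -1559250$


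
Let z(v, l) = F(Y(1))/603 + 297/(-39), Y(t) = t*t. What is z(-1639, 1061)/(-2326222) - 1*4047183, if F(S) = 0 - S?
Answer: -36900705516797752/9117627129 ≈ -4.0472e+6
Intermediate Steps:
Y(t) = t²
F(S) = -S
z(v, l) = -59710/7839 (z(v, l) = -1*1²/603 + 297/(-39) = -1*1*(1/603) + 297*(-1/39) = -1*1/603 - 99/13 = -1/603 - 99/13 = -59710/7839)
z(-1639, 1061)/(-2326222) - 1*4047183 = -59710/7839/(-2326222) - 1*4047183 = -59710/7839*(-1/2326222) - 4047183 = 29855/9117627129 - 4047183 = -36900705516797752/9117627129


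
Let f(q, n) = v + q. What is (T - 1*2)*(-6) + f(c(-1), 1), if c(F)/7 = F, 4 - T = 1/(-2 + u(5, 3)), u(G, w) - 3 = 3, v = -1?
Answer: -37/2 ≈ -18.500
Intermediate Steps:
u(G, w) = 6 (u(G, w) = 3 + 3 = 6)
T = 15/4 (T = 4 - 1/(-2 + 6) = 4 - 1/4 = 4 - 1*¼ = 4 - ¼ = 15/4 ≈ 3.7500)
c(F) = 7*F
f(q, n) = -1 + q
(T - 1*2)*(-6) + f(c(-1), 1) = (15/4 - 1*2)*(-6) + (-1 + 7*(-1)) = (15/4 - 2)*(-6) + (-1 - 7) = (7/4)*(-6) - 8 = -21/2 - 8 = -37/2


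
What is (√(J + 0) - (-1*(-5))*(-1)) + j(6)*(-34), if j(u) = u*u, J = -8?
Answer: -1219 + 2*I*√2 ≈ -1219.0 + 2.8284*I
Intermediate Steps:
j(u) = u²
(√(J + 0) - (-1*(-5))*(-1)) + j(6)*(-34) = (√(-8 + 0) - (-1*(-5))*(-1)) + 6²*(-34) = (√(-8) - 5*(-1)) + 36*(-34) = (2*I*√2 - 1*(-5)) - 1224 = (2*I*√2 + 5) - 1224 = (5 + 2*I*√2) - 1224 = -1219 + 2*I*√2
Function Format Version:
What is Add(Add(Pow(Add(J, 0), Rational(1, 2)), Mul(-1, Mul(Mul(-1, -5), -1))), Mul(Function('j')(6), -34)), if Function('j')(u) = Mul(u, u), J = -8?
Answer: Add(-1219, Mul(2, I, Pow(2, Rational(1, 2)))) ≈ Add(-1219.0, Mul(2.8284, I))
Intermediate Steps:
Function('j')(u) = Pow(u, 2)
Add(Add(Pow(Add(J, 0), Rational(1, 2)), Mul(-1, Mul(Mul(-1, -5), -1))), Mul(Function('j')(6), -34)) = Add(Add(Pow(Add(-8, 0), Rational(1, 2)), Mul(-1, Mul(Mul(-1, -5), -1))), Mul(Pow(6, 2), -34)) = Add(Add(Pow(-8, Rational(1, 2)), Mul(-1, Mul(5, -1))), Mul(36, -34)) = Add(Add(Mul(2, I, Pow(2, Rational(1, 2))), Mul(-1, -5)), -1224) = Add(Add(Mul(2, I, Pow(2, Rational(1, 2))), 5), -1224) = Add(Add(5, Mul(2, I, Pow(2, Rational(1, 2)))), -1224) = Add(-1219, Mul(2, I, Pow(2, Rational(1, 2))))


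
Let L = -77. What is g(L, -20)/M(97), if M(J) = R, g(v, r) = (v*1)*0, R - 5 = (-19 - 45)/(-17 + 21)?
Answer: 0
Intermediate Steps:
R = -11 (R = 5 + (-19 - 45)/(-17 + 21) = 5 - 64/4 = 5 - 64*¼ = 5 - 16 = -11)
g(v, r) = 0 (g(v, r) = v*0 = 0)
M(J) = -11
g(L, -20)/M(97) = 0/(-11) = 0*(-1/11) = 0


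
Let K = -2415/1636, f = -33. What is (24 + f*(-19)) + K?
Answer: 1062621/1636 ≈ 649.52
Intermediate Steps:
K = -2415/1636 (K = -2415*1/1636 = -2415/1636 ≈ -1.4762)
(24 + f*(-19)) + K = (24 - 33*(-19)) - 2415/1636 = (24 + 627) - 2415/1636 = 651 - 2415/1636 = 1062621/1636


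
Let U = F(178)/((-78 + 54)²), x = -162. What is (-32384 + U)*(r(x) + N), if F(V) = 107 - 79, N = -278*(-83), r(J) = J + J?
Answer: -53044912375/72 ≈ -7.3674e+8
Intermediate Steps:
r(J) = 2*J
N = 23074
F(V) = 28
U = 7/144 (U = 28/((-78 + 54)²) = 28/((-24)²) = 28/576 = 28*(1/576) = 7/144 ≈ 0.048611)
(-32384 + U)*(r(x) + N) = (-32384 + 7/144)*(2*(-162) + 23074) = -4663289*(-324 + 23074)/144 = -4663289/144*22750 = -53044912375/72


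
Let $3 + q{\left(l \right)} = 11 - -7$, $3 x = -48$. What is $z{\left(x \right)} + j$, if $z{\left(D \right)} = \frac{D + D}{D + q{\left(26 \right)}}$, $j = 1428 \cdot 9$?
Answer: $12884$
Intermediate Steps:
$x = -16$ ($x = \frac{1}{3} \left(-48\right) = -16$)
$q{\left(l \right)} = 15$ ($q{\left(l \right)} = -3 + \left(11 - -7\right) = -3 + \left(11 + 7\right) = -3 + 18 = 15$)
$j = 12852$
$z{\left(D \right)} = \frac{2 D}{15 + D}$ ($z{\left(D \right)} = \frac{D + D}{D + 15} = \frac{2 D}{15 + D}$)
$z{\left(x \right)} + j = 2 \left(-16\right) \frac{1}{15 - 16} + 12852 = 2 \left(-16\right) \frac{1}{-1} + 12852 = 2 \left(-16\right) \left(-1\right) + 12852 = 32 + 12852 = 12884$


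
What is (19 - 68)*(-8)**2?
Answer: -3136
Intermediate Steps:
(19 - 68)*(-8)**2 = -49*64 = -3136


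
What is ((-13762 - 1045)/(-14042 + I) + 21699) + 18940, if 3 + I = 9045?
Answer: 203209807/5000 ≈ 40642.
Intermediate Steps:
I = 9042 (I = -3 + 9045 = 9042)
((-13762 - 1045)/(-14042 + I) + 21699) + 18940 = ((-13762 - 1045)/(-14042 + 9042) + 21699) + 18940 = (-14807/(-5000) + 21699) + 18940 = (-14807*(-1/5000) + 21699) + 18940 = (14807/5000 + 21699) + 18940 = 108509807/5000 + 18940 = 203209807/5000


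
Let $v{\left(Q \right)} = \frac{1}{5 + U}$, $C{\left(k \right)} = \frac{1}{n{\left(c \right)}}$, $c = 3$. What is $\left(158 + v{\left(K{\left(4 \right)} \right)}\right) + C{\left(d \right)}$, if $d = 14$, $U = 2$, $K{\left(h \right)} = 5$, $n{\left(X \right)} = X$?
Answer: $\frac{3328}{21} \approx 158.48$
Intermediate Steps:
$C{\left(k \right)} = \frac{1}{3}$
$v{\left(Q \right)} = \frac{1}{7}$ ($v{\left(Q \right)} = \frac{1}{5 + 2} = \frac{1}{7}$)
$\left(158 + v{\left(K{\left(4 \right)} \right)}\right) + C{\left(d \right)} = \left(158 + \frac{1}{7}\right) + \frac{1}{3} = \frac{1107}{7} + \frac{1}{3} = \frac{3328}{21}$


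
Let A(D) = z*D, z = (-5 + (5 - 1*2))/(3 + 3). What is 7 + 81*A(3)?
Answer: -74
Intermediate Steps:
z = -⅓ (z = (-5 + (5 - 2))/6 = (-5 + 3)*(⅙) = -2*⅙ = -⅓ ≈ -0.33333)
A(D) = -D/3
7 + 81*A(3) = 7 + 81*(-⅓*3) = 7 + 81*(-1) = 7 - 81 = -74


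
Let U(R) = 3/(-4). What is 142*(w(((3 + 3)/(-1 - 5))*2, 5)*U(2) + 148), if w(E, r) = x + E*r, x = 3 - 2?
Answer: 43949/2 ≈ 21975.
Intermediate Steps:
x = 1
U(R) = -¾ (U(R) = 3*(-¼) = -¾)
w(E, r) = 1 + E*r
142*(w(((3 + 3)/(-1 - 5))*2, 5)*U(2) + 148) = 142*((1 + (((3 + 3)/(-1 - 5))*2)*5)*(-¾) + 148) = 142*((1 + ((6/(-6))*2)*5)*(-¾) + 148) = 142*((1 + ((6*(-⅙))*2)*5)*(-¾) + 148) = 142*((1 - 1*2*5)*(-¾) + 148) = 142*((1 - 2*5)*(-¾) + 148) = 142*((1 - 10)*(-¾) + 148) = 142*(-9*(-¾) + 148) = 142*(27/4 + 148) = 142*(619/4) = 43949/2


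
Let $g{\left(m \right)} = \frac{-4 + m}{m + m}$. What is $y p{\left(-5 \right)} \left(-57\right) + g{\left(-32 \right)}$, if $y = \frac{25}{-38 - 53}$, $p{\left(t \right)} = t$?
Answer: $- \frac{113181}{1456} \approx -77.734$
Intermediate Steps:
$g{\left(m \right)} = \frac{-4 + m}{2 m}$
$y = - \frac{25}{91}$ ($y = \frac{25}{-91} = 25 \left(- \frac{1}{91}\right) = - \frac{25}{91} \approx -0.27473$)
$y p{\left(-5 \right)} \left(-57\right) + g{\left(-32 \right)} = - \frac{25 \left(\left(-5\right) \left(-57\right)\right)}{91} + \frac{-4 - 32}{2 \left(-32\right)} = \left(- \frac{25}{91}\right) 285 + \frac{1}{2} \left(- \frac{1}{32}\right) \left(-36\right) = - \frac{7125}{91} + \frac{9}{16} = - \frac{113181}{1456}$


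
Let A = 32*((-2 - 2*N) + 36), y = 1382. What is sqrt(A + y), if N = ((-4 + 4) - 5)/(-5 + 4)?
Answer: 5*sqrt(86) ≈ 46.368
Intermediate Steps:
N = 5 (N = (0 - 5)/(-1) = -5*(-1) = 5)
A = 768 (A = 32*((-2 - 2*5) + 36) = 32*((-2 - 10) + 36) = 32*(-12 + 36) = 32*24 = 768)
sqrt(A + y) = sqrt(768 + 1382) = sqrt(2150) = 5*sqrt(86)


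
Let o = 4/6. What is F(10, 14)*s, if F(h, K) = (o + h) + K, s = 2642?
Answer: 195508/3 ≈ 65169.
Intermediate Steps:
o = ⅔ (o = 4*(⅙) = ⅔ ≈ 0.66667)
F(h, K) = ⅔ + K + h (F(h, K) = (⅔ + h) + K = ⅔ + K + h)
F(10, 14)*s = (⅔ + 14 + 10)*2642 = (74/3)*2642 = 195508/3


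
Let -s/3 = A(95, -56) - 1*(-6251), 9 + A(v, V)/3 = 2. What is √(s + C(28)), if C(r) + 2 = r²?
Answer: 22*I*√37 ≈ 133.82*I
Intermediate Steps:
C(r) = -2 + r²
A(v, V) = -21 (A(v, V) = -27 + 3*2 = -27 + 6 = -21)
s = -18690 (s = -3*(-21 - 1*(-6251)) = -3*(-21 + 6251) = -3*6230 = -18690)
√(s + C(28)) = √(-18690 + (-2 + 28²)) = √(-18690 + (-2 + 784)) = √(-18690 + 782) = √(-17908) = 22*I*√37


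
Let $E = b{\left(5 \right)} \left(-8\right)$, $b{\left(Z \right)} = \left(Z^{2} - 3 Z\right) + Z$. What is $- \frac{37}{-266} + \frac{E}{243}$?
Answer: $- \frac{7643}{21546} \approx -0.35473$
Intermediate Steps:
$b{\left(Z \right)} = Z^{2} - 2 Z$
$E = -120$ ($E = 5 \left(-2 + 5\right) \left(-8\right) = 5 \cdot 3 \left(-8\right) = 15 \left(-8\right) = -120$)
$- \frac{37}{-266} + \frac{E}{243} = - \frac{37}{-266} - \frac{120}{243} = \left(-37\right) \left(- \frac{1}{266}\right) - \frac{40}{81} = \frac{37}{266} - \frac{40}{81} = - \frac{7643}{21546}$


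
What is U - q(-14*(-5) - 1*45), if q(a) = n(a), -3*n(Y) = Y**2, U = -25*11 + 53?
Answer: -41/3 ≈ -13.667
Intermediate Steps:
U = -222 (U = -275 + 53 = -222)
n(Y) = -Y**2/3
q(a) = -a**2/3
U - q(-14*(-5) - 1*45) = -222 - (-1)*(-14*(-5) - 1*45)**2/3 = -222 - (-1)*(70 - 45)**2/3 = -222 - (-1)*25**2/3 = -222 - (-1)*625/3 = -222 - 1*(-625/3) = -222 + 625/3 = -41/3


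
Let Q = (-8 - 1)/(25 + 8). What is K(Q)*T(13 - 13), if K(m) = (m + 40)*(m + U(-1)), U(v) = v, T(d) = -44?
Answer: 24472/11 ≈ 2224.7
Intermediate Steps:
Q = -3/11 (Q = -9/33 = -9*1/33 = -3/11 ≈ -0.27273)
K(m) = (-1 + m)*(40 + m) (K(m) = (m + 40)*(m - 1) = (40 + m)*(-1 + m) = (-1 + m)*(40 + m))
K(Q)*T(13 - 13) = (-40 + (-3/11)² + 39*(-3/11))*(-44) = (-40 + 9/121 - 117/11)*(-44) = -6118/121*(-44) = 24472/11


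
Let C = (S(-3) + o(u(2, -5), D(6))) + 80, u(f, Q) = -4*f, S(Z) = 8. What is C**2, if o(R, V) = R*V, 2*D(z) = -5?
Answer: 11664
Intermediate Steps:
D(z) = -5/2 (D(z) = (1/2)*(-5) = -5/2)
C = 108 (C = (8 - 4*2*(-5/2)) + 80 = (8 - 8*(-5/2)) + 80 = (8 + 20) + 80 = 28 + 80 = 108)
C**2 = 108**2 = 11664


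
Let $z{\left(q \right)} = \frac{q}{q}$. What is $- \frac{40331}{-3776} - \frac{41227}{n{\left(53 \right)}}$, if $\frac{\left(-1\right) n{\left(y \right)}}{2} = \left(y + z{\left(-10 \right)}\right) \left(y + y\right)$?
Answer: $\frac{77172805}{5403456} \approx 14.282$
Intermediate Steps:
$z{\left(q \right)} = 1$
$n{\left(y \right)} = - 4 y \left(1 + y\right)$ ($n{\left(y \right)} = - 2 \left(y + 1\right) \left(y + y\right) = - 2 \left(1 + y\right) 2 y = - 2 \cdot 2 y \left(1 + y\right) = - 4 y \left(1 + y\right)$)
$- \frac{40331}{-3776} - \frac{41227}{n{\left(53 \right)}} = - \frac{40331}{-3776} - \frac{41227}{\left(-4\right) 53 \left(1 + 53\right)} = \left(-40331\right) \left(- \frac{1}{3776}\right) - \frac{41227}{\left(-4\right) 53 \cdot 54} = \frac{40331}{3776} - \frac{41227}{-11448} = \frac{40331}{3776} - - \frac{41227}{11448} = \frac{40331}{3776} + \frac{41227}{11448} = \frac{77172805}{5403456}$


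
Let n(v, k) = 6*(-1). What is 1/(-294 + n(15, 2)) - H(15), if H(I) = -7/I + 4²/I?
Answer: -181/300 ≈ -0.60333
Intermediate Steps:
n(v, k) = -6
H(I) = 9/I (H(I) = -7/I + 16/I = 9/I)
1/(-294 + n(15, 2)) - H(15) = 1/(-294 - 6) - 9/15 = 1/(-300) - 9/15 = -1/300 - 1*⅗ = -1/300 - ⅗ = -181/300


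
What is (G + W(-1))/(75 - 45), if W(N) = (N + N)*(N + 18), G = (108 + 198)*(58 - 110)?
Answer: -7973/15 ≈ -531.53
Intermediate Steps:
G = -15912 (G = 306*(-52) = -15912)
W(N) = 2*N*(18 + N) (W(N) = (2*N)*(18 + N) = 2*N*(18 + N))
(G + W(-1))/(75 - 45) = (-15912 + 2*(-1)*(18 - 1))/(75 - 45) = (-15912 + 2*(-1)*17)/30 = (-15912 - 34)*(1/30) = -15946*1/30 = -7973/15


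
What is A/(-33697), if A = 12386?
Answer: -12386/33697 ≈ -0.36757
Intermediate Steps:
A/(-33697) = 12386/(-33697) = 12386*(-1/33697) = -12386/33697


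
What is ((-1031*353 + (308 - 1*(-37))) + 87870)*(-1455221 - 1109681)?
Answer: 707215298656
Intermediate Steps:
((-1031*353 + (308 - 1*(-37))) + 87870)*(-1455221 - 1109681) = ((-363943 + (308 + 37)) + 87870)*(-2564902) = ((-363943 + 345) + 87870)*(-2564902) = (-363598 + 87870)*(-2564902) = -275728*(-2564902) = 707215298656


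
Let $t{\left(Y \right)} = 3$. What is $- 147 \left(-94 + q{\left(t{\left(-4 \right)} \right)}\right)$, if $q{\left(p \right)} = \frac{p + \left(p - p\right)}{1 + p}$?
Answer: $\frac{54831}{4} \approx 13708.0$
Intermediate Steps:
$q{\left(p \right)} = \frac{p}{1 + p}$ ($q{\left(p \right)} = \frac{p + 0}{1 + p} = \frac{p}{1 + p}$)
$- 147 \left(-94 + q{\left(t{\left(-4 \right)} \right)}\right) = - 147 \left(-94 + \frac{3}{1 + 3}\right) = - 147 \left(-94 + \frac{3}{4}\right) = \left(-147\right) \left(- \frac{373}{4}\right) = \frac{54831}{4}$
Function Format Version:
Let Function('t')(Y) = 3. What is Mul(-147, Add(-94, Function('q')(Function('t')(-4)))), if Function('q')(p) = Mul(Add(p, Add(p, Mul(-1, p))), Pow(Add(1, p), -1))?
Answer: Rational(54831, 4) ≈ 13708.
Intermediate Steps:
Function('q')(p) = Mul(p, Pow(Add(1, p), -1)) (Function('q')(p) = Mul(Add(p, 0), Pow(Add(1, p), -1)) = Mul(p, Pow(Add(1, p), -1)))
Mul(-147, Add(-94, Function('q')(Function('t')(-4)))) = Mul(-147, Add(-94, Mul(3, Pow(Add(1, 3), -1)))) = Mul(-147, Add(-94, Mul(3, Pow(4, -1)))) = Mul(-147, Add(-94, Mul(3, Rational(1, 4)))) = Mul(-147, Add(-94, Rational(3, 4))) = Mul(-147, Rational(-373, 4)) = Rational(54831, 4)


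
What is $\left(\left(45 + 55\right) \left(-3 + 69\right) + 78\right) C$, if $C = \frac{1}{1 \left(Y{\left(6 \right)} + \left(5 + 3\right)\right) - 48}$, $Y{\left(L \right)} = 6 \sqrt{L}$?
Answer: $- \frac{33390}{173} - \frac{10017 \sqrt{6}}{346} \approx -263.92$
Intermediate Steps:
$C = \frac{1}{-40 + 6 \sqrt{6}}$ ($C = \frac{1}{1 \left(6 \sqrt{6} + \left(5 + 3\right)\right) - 48} = \frac{1}{1 \left(6 \sqrt{6} + 8\right) - 48} = \frac{1}{1 \left(8 + 6 \sqrt{6}\right) - 48} = \frac{1}{\left(8 + 6 \sqrt{6}\right) - 48} = \frac{1}{-40 + 6 \sqrt{6}} \approx -0.039521$)
$\left(\left(45 + 55\right) \left(-3 + 69\right) + 78\right) C = \left(\left(45 + 55\right) \left(-3 + 69\right) + 78\right) \left(- \frac{5}{173} - \frac{3 \sqrt{6}}{692}\right) = \left(100 \cdot 66 + 78\right) \left(- \frac{5}{173} - \frac{3 \sqrt{6}}{692}\right) = \left(6600 + 78\right) \left(- \frac{5}{173} - \frac{3 \sqrt{6}}{692}\right) = 6678 \left(- \frac{5}{173} - \frac{3 \sqrt{6}}{692}\right) = - \frac{33390}{173} - \frac{10017 \sqrt{6}}{346}$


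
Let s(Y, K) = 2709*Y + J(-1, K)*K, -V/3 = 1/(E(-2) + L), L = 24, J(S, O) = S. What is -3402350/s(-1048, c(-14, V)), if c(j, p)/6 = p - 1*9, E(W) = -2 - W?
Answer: 13609400/11355909 ≈ 1.1984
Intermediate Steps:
V = -⅛ (V = -3/((-2 - 1*(-2)) + 24) = -3/((-2 + 2) + 24) = -3/(0 + 24) = -3/24 = -3*1/24 = -⅛ ≈ -0.12500)
c(j, p) = -54 + 6*p (c(j, p) = 6*(p - 1*9) = 6*(p - 9) = 6*(-9 + p) = -54 + 6*p)
s(Y, K) = -K + 2709*Y (s(Y, K) = 2709*Y - K = -K + 2709*Y)
-3402350/s(-1048, c(-14, V)) = -3402350/(-(-54 + 6*(-⅛)) + 2709*(-1048)) = -3402350/(-(-54 - ¾) - 2839032) = -3402350/(-1*(-219/4) - 2839032) = -3402350/(219/4 - 2839032) = -3402350/(-11355909/4) = -3402350*(-4/11355909) = 13609400/11355909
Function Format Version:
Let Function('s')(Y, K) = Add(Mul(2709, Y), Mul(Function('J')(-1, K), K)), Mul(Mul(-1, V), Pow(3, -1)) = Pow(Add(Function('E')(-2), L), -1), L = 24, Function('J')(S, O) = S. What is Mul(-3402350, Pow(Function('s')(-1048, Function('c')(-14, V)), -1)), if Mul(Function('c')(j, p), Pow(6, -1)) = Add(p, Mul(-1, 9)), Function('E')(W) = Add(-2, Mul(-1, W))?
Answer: Rational(13609400, 11355909) ≈ 1.1984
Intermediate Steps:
V = Rational(-1, 8) (V = Mul(-3, Pow(Add(Add(-2, Mul(-1, -2)), 24), -1)) = Mul(-3, Pow(Add(Add(-2, 2), 24), -1)) = Mul(-3, Pow(Add(0, 24), -1)) = Mul(-3, Pow(24, -1)) = Mul(-3, Rational(1, 24)) = Rational(-1, 8) ≈ -0.12500)
Function('c')(j, p) = Add(-54, Mul(6, p)) (Function('c')(j, p) = Mul(6, Add(p, Mul(-1, 9))) = Mul(6, Add(p, -9)) = Mul(6, Add(-9, p)) = Add(-54, Mul(6, p)))
Function('s')(Y, K) = Add(Mul(-1, K), Mul(2709, Y)) (Function('s')(Y, K) = Add(Mul(2709, Y), Mul(-1, K)) = Add(Mul(-1, K), Mul(2709, Y)))
Mul(-3402350, Pow(Function('s')(-1048, Function('c')(-14, V)), -1)) = Mul(-3402350, Pow(Add(Mul(-1, Add(-54, Mul(6, Rational(-1, 8)))), Mul(2709, -1048)), -1)) = Mul(-3402350, Pow(Add(Mul(-1, Add(-54, Rational(-3, 4))), -2839032), -1)) = Mul(-3402350, Pow(Add(Mul(-1, Rational(-219, 4)), -2839032), -1)) = Mul(-3402350, Pow(Add(Rational(219, 4), -2839032), -1)) = Mul(-3402350, Pow(Rational(-11355909, 4), -1)) = Mul(-3402350, Rational(-4, 11355909)) = Rational(13609400, 11355909)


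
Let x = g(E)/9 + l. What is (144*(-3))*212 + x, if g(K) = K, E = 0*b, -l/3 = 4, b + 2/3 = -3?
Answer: -91596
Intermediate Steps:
b = -11/3 (b = -⅔ - 3 = -11/3 ≈ -3.6667)
l = -12 (l = -3*4 = -12)
E = 0 (E = 0*(-11/3) = 0)
x = -12 (x = 0/9 - 12 = (⅑)*0 - 12 = 0 - 12 = -12)
(144*(-3))*212 + x = (144*(-3))*212 - 12 = -432*212 - 12 = -91584 - 12 = -91596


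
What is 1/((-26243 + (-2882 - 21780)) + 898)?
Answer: -1/50007 ≈ -1.9997e-5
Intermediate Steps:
1/((-26243 + (-2882 - 21780)) + 898) = 1/((-26243 - 24662) + 898) = 1/(-50905 + 898) = 1/(-50007) = -1/50007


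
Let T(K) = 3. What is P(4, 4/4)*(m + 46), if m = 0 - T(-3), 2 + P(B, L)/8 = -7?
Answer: -3096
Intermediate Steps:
P(B, L) = -72 (P(B, L) = -16 + 8*(-7) = -16 - 56 = -72)
m = -3 (m = 0 - 1*3 = 0 - 3 = -3)
P(4, 4/4)*(m + 46) = -72*(-3 + 46) = -72*43 = -3096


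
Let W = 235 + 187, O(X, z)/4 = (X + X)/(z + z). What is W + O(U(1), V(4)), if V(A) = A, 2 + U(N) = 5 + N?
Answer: 426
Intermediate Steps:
U(N) = 3 + N (U(N) = -2 + (5 + N) = 3 + N)
O(X, z) = 4*X/z (O(X, z) = 4*((X + X)/(z + z)) = 4*((2*X)/((2*z))) = 4*((2*X)*(1/(2*z))) = 4*(X/z) = 4*X/z)
W = 422
W + O(U(1), V(4)) = 422 + 4*(3 + 1)/4 = 422 + 4*4*(¼) = 422 + 4 = 426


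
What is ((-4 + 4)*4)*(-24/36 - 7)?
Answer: 0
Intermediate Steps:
((-4 + 4)*4)*(-24/36 - 7) = (0*4)*(-24*1/36 - 7) = 0*(-2/3 - 7) = 0*(-23/3) = 0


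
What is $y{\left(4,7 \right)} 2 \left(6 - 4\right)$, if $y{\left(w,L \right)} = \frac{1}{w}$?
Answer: $1$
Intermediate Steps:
$y{\left(4,7 \right)} 2 \left(6 - 4\right) = \frac{2 \left(6 - 4\right)}{4} = \frac{2 \cdot 2}{4} = \frac{1}{4} \cdot 4 = 1$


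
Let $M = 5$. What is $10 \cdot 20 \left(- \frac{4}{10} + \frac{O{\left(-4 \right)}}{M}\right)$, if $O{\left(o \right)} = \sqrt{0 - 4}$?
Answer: $-80 + 80 i \approx -80.0 + 80.0 i$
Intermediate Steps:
$O{\left(o \right)} = 2 i$ ($O{\left(o \right)} = \sqrt{-4} = 2 i$)
$10 \cdot 20 \left(- \frac{4}{10} + \frac{O{\left(-4 \right)}}{M}\right) = 10 \cdot 20 \left(- \frac{4}{10} + \frac{2 i}{5}\right) = 200 \left(\left(-4\right) \frac{1}{10} + 2 i \frac{1}{5}\right) = 200 \left(- \frac{2}{5} + \frac{2 i}{5}\right) = -80 + 80 i$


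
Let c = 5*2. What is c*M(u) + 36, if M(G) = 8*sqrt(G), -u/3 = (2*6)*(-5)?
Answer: 36 + 480*sqrt(5) ≈ 1109.3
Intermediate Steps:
u = 180 (u = -3*2*6*(-5) = -36*(-5) = -3*(-60) = 180)
c = 10
c*M(u) + 36 = 10*(8*sqrt(180)) + 36 = 10*(8*(6*sqrt(5))) + 36 = 10*(48*sqrt(5)) + 36 = 480*sqrt(5) + 36 = 36 + 480*sqrt(5)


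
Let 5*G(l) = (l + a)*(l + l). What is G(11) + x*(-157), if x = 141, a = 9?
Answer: -22049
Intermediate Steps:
G(l) = 2*l*(9 + l)/5 (G(l) = ((l + 9)*(l + l))/5 = ((9 + l)*(2*l))/5 = (2*l*(9 + l))/5 = 2*l*(9 + l)/5)
G(11) + x*(-157) = (⅖)*11*(9 + 11) + 141*(-157) = (⅖)*11*20 - 22137 = 88 - 22137 = -22049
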